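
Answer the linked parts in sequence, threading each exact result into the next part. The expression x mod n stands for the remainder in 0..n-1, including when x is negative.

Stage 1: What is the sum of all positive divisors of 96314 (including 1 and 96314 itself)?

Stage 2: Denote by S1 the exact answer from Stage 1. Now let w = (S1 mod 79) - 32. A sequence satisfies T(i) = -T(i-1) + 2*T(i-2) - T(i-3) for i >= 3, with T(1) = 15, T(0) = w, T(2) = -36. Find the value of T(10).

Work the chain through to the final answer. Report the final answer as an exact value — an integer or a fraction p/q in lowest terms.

Stage 1: 96314 = 2 * 48157; sigma = (1 + 2) * (1 + 48157) = 3 * 48158 = 144474; answer 144474
Stage 2: S1 = 144474; w = 30; T(3) = -1*(-36) + 2*(15) - 1*(30) = 36; iterating: T(3)=36, T(4)=-123, T(5)=231, T(6)=-513, T(7)=1098, T(8)=-2355, T(9)=5064, T(10)=-10872; answer -10872

-10872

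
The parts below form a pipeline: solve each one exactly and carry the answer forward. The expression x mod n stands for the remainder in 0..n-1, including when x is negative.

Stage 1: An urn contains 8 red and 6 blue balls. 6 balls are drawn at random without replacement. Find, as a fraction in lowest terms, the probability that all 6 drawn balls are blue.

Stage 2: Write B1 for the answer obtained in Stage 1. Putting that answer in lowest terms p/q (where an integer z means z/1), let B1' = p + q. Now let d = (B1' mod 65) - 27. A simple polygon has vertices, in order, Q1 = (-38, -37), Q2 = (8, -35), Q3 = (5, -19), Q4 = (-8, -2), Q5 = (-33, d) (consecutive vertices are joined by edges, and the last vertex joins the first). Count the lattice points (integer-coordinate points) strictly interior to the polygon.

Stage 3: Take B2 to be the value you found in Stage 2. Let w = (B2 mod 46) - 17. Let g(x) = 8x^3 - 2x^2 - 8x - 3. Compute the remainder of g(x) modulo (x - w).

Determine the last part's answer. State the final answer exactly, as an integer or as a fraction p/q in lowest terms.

Stage 1: total draws C(14,6) = 3003; favorable C(6,6) = 1; P = 1/3003; answer 1/3003
Stage 2: B1 = 1/3003; threaded value p + q = 3004; d = -13; cross terms: (-38*-35 - 8*-37)=1626, (8*-19 - 5*-35)=23, (5*-2 - -8*-19)=-162, (-8*-13 - -33*-2)=38, (-33*-37 - -38*-13)=727; twice the area = |2252| = 2252; area = 1126; boundary points = 2 + 1 + 1 + 1 + 1 = 6; strictly interior points = area - boundary/2 + 1 = 1124; answer 1124
Stage 3: B2 = 1124; w = 3; remainder = value at the root: 8*(3)^3 - 2*(3)^2 - 8*(3)^1 - 3 = (216) + (-18) + (-24) + (-3) = 171; answer 171

171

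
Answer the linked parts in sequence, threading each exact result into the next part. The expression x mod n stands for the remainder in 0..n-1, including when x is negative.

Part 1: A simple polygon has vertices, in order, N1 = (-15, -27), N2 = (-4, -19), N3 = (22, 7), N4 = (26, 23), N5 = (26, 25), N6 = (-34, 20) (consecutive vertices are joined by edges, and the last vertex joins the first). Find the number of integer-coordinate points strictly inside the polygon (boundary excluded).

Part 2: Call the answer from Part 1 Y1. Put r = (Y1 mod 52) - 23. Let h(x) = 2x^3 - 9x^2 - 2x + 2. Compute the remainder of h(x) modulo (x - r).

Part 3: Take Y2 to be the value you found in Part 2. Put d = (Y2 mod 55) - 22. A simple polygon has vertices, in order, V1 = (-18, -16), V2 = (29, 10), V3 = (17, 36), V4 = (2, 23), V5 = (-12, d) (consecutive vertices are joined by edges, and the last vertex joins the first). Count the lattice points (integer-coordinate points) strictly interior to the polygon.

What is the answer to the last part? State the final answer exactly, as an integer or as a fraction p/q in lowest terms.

1240

Part 1: cross terms: (-15*-19 - -4*-27)=177, (-4*7 - 22*-19)=390, (22*23 - 26*7)=324, (26*25 - 26*23)=52, (26*20 - -34*25)=1370, (-34*-27 - -15*20)=1218; twice the area = |3531| = 3531; area = 3531/2; boundary points = 1 + 26 + 4 + 2 + 5 + 1 = 39; strictly interior points = area - boundary/2 + 1 = 1747; answer 1747
Part 2: Y1 = 1747; r = 8; remainder = value at the root: 2*(8)^3 - 9*(8)^2 - 2*(8)^1 + 2 = (1024) + (-576) + (-16) + (2) = 434; answer 434
Part 3: Y2 = 434; d = 27; cross terms: (-18*10 - 29*-16)=284, (29*36 - 17*10)=874, (17*23 - 2*36)=319, (2*27 - -12*23)=330, (-12*-16 - -18*27)=678; twice the area = |2485| = 2485; area = 2485/2; boundary points = 1 + 2 + 1 + 2 + 1 = 7; strictly interior points = area - boundary/2 + 1 = 1240; answer 1240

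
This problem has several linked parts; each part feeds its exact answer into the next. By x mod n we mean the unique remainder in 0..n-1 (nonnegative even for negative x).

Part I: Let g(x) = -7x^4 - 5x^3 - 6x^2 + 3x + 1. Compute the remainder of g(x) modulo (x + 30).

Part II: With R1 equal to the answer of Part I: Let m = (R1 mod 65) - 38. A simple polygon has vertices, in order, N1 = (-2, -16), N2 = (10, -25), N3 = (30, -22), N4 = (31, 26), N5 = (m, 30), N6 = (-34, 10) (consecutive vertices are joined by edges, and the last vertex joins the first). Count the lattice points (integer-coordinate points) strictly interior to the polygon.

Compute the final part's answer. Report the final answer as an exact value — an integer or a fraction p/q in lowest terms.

Part I: remainder = value at the root: -7*(-30)^4 - 5*(-30)^3 - 6*(-30)^2 + 3*(-30)^1 + 1 = (-5670000) + (135000) + (-5400) + (-90) + (1) = -5540489; answer -5540489
Part II: R1 = -5540489; m = 8; cross terms: (-2*-25 - 10*-16)=210, (10*-22 - 30*-25)=530, (30*26 - 31*-22)=1462, (31*30 - 8*26)=722, (8*10 - -34*30)=1100, (-34*-16 - -2*10)=564; twice the area = |4588| = 4588; area = 2294; boundary points = 3 + 1 + 1 + 1 + 2 + 2 = 10; strictly interior points = area - boundary/2 + 1 = 2290; answer 2290

2290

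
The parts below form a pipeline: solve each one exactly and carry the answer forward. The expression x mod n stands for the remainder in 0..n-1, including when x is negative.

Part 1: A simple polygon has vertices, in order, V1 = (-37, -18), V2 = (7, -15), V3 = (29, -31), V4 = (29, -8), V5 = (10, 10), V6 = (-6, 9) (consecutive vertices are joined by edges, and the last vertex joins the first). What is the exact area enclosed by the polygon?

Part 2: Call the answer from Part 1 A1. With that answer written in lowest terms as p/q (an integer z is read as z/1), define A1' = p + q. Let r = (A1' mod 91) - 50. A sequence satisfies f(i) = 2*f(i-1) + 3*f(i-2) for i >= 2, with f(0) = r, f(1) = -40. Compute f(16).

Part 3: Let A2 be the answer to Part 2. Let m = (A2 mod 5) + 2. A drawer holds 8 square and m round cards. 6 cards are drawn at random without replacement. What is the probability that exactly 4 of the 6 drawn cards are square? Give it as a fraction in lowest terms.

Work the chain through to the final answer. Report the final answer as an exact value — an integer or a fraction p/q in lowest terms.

5/11

Part 1: cross terms: (-37*-15 - 7*-18)=681, (7*-31 - 29*-15)=218, (29*-8 - 29*-31)=667, (29*10 - 10*-8)=370, (10*9 - -6*10)=150, (-6*-18 - -37*9)=441; twice the area = |2527| = 2527; area = 2527/2; answer 2527/2
Part 2: A1 = 2527/2; threaded value p + q = 2529; r = 22; f(2) = 2*(-40) + 3*(22) = -14; iterating: f(2)=-14, f(3)=-148, f(4)=-338, f(5)=-1120, f(6)=-3254, f(7)=-9868, f(8)=-29498, f(9)=-88600, f(10)=-265694, f(11)=-797188, f(12)=-2391458, f(13)=-7174480, f(14)=-21523334, f(15)=-64570108, f(16)=-193710218; answer -193710218
Part 3: A2 = -193710218; m = 4; total draws C(12,6) = 924; favorable C(8,4)*C(4,2) = 420; P = 5/11; answer 5/11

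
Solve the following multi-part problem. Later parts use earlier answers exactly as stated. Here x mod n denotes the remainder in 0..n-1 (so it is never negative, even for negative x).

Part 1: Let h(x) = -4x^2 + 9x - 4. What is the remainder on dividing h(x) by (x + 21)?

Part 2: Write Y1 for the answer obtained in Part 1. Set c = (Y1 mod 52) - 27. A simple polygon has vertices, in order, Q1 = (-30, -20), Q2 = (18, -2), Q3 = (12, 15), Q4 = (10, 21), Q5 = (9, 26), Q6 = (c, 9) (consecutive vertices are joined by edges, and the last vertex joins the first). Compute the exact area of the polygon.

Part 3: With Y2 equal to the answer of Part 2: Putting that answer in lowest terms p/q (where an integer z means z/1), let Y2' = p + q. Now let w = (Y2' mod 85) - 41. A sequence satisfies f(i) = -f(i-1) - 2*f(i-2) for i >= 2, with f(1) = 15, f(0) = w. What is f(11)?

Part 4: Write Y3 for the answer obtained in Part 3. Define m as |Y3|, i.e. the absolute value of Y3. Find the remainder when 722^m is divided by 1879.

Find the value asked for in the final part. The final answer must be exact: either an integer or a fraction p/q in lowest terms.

1688

Part 1: remainder = value at the root: -4*(-21)^2 + 9*(-21)^1 - 4 = (-1764) + (-189) + (-4) = -1957; answer -1957
Part 2: Y1 = -1957; c = -8; cross terms: (-30*-2 - 18*-20)=420, (18*15 - 12*-2)=294, (12*21 - 10*15)=102, (10*26 - 9*21)=71, (9*9 - -8*26)=289, (-8*-20 - -30*9)=430; twice the area = |1606| = 1606; area = 803; answer 803
Part 3: Y2 = 803; threaded value p + q = 804; w = -2; f(2) = -1*(15) - 2*(-2) = -11; iterating: f(2)=-11, f(3)=-19, f(4)=41, f(5)=-3, f(6)=-79, f(7)=85, f(8)=73, f(9)=-243, f(10)=97, f(11)=389; answer 389
Part 4: Y3 = 389; m = 389; squarings mod 1879: 722^1=722, 722^2=801, 722^4=862, 722^8=839, 722^16=1175, 722^32=1439, 722^64=63, 722^128=211, 722^256=1304; 722^389 = 722^1 * 722^4 * 722^128 * 722^256 = 1688 (mod 1879); answer 1688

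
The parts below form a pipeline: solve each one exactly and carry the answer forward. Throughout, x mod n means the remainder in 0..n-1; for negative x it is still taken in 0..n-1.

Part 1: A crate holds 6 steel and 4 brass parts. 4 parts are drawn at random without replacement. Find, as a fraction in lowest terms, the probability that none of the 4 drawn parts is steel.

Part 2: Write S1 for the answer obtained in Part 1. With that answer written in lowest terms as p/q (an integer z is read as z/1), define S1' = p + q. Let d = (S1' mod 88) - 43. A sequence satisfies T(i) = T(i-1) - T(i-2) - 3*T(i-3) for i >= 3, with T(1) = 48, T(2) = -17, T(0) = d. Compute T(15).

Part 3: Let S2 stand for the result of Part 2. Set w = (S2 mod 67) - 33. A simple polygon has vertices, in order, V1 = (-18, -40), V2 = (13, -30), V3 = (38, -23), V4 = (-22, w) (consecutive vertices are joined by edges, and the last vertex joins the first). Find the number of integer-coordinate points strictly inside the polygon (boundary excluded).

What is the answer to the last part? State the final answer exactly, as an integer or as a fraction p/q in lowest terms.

Part 1: total draws C(10,4) = 210; favorable C(4,4) = 1; P = 1/210; answer 1/210
Part 2: S1 = 1/210; threaded value p + q = 211; d = -8; T(3) = 1*(-17) - 1*(48) - 3*(-8) = -41; iterating: T(3)=-41, T(4)=-168, T(5)=-76, T(6)=215, T(7)=795, T(8)=808, T(9)=-632, T(10)=-3825, T(11)=-5617, T(12)=104, T(13)=17196, T(14)=33943, T(15)=16435; answer 16435
Part 3: S2 = 16435; w = -13; cross terms: (-18*-30 - 13*-40)=1060, (13*-23 - 38*-30)=841, (38*-13 - -22*-23)=-1000, (-22*-40 - -18*-13)=646; twice the area = |1547| = 1547; area = 1547/2; boundary points = 1 + 1 + 10 + 1 = 13; strictly interior points = area - boundary/2 + 1 = 768; answer 768

768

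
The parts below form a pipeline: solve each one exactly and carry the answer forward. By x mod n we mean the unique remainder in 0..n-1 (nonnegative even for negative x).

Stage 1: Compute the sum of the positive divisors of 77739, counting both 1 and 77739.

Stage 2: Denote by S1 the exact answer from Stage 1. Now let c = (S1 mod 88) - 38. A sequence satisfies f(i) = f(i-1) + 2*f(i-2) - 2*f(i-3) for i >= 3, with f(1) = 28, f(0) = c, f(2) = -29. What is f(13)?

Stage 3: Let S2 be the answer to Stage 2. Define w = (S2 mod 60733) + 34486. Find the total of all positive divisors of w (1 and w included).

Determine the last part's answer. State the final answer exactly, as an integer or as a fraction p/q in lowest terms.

248976

Stage 1: 77739 = 3 * 25913; sigma = (1 + 3) * (1 + 25913) = 4 * 25914 = 103656; answer 103656
Stage 2: S1 = 103656; c = 42; f(3) = 1*(-29) + 2*(28) - 2*(42) = -57; iterating: f(3)=-57, f(4)=-171, f(5)=-227, f(6)=-455, f(7)=-567, f(8)=-1023, f(9)=-1247, f(10)=-2159, f(11)=-2607, f(12)=-4431, f(13)=-5327; answer -5327
Stage 3: S2 = -5327; w = 89892; 89892 = 2^2 * 3^2 * 11 * 227; sigma = (1 + 2 + 4) * (1 + 3 + 9) * (1 + 11) * (1 + 227) = 7 * 13 * 12 * 228 = 248976; answer 248976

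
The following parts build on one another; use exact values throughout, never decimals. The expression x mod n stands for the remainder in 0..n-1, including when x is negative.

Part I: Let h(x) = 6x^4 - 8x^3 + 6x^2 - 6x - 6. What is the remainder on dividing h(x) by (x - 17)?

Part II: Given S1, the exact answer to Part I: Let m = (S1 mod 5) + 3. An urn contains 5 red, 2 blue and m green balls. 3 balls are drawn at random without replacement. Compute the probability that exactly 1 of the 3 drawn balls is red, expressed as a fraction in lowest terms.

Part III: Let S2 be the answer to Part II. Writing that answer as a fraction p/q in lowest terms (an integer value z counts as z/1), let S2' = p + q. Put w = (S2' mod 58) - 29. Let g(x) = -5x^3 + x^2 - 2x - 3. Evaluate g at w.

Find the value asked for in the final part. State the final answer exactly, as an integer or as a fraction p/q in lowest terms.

Part I: remainder = value at the root: 6*(17)^4 - 8*(17)^3 + 6*(17)^2 - 6*(17)^1 - 6 = (501126) + (-39304) + (1734) + (-102) + (-6) = 463448; answer 463448
Part II: S1 = 463448; m = 6; total draws C(13,3) = 286; favorable C(5,1)*C(8,2) = 140; P = 70/143; answer 70/143
Part III: S2 = 70/143; threaded value p + q = 213; w = 10; -5*(10)^3 + 1*(10)^2 - 2*(10)^1 - 3 = (-5000) + (100) + (-20) + (-3) = -4923; answer -4923

-4923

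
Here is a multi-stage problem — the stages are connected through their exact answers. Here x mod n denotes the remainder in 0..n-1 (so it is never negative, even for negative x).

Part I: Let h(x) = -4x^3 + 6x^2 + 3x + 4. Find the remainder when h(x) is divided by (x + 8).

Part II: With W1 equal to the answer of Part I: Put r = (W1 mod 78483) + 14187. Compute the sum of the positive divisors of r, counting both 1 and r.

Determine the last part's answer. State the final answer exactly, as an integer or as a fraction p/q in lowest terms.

24192

Part I: remainder = value at the root: -4*(-8)^3 + 6*(-8)^2 + 3*(-8)^1 + 4 = (2048) + (384) + (-24) + (4) = 2412; answer 2412
Part II: W1 = 2412; r = 16599; 16599 = 3 * 11 * 503; sigma = (1 + 3) * (1 + 11) * (1 + 503) = 4 * 12 * 504 = 24192; answer 24192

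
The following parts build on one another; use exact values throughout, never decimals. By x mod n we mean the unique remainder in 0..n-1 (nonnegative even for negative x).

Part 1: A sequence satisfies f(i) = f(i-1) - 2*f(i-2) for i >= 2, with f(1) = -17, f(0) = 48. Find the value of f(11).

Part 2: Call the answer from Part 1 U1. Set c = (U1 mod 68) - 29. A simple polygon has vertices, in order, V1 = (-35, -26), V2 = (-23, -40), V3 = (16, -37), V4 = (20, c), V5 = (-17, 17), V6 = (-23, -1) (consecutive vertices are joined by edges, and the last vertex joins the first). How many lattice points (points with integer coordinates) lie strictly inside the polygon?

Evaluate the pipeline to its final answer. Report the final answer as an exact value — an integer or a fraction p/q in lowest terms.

2562

Part 1: f(2) = 1*(-17) - 2*(48) = -113; iterating: f(2)=-113, f(3)=-79, f(4)=147, f(5)=305, f(6)=11, f(7)=-599, f(8)=-621, f(9)=577, f(10)=1819, f(11)=665; answer 665
Part 2: U1 = 665; c = 24; cross terms: (-35*-40 - -23*-26)=802, (-23*-37 - 16*-40)=1491, (16*24 - 20*-37)=1124, (20*17 - -17*24)=748, (-17*-1 - -23*17)=408, (-23*-26 - -35*-1)=563; twice the area = |5136| = 5136; area = 2568; boundary points = 2 + 3 + 1 + 1 + 6 + 1 = 14; strictly interior points = area - boundary/2 + 1 = 2562; answer 2562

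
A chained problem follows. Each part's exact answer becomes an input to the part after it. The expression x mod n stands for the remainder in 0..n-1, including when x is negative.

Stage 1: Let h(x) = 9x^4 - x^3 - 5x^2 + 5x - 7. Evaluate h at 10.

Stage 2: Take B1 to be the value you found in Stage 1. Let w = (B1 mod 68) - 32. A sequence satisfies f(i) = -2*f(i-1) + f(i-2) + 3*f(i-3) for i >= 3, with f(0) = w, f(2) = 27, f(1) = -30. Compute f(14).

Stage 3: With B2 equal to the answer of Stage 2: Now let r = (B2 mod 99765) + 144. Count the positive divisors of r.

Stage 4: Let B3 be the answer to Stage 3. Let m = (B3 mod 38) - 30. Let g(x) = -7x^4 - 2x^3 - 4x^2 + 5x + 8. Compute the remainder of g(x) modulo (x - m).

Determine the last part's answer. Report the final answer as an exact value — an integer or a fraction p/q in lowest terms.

Stage 1: 9*(10)^4 - 1*(10)^3 - 5*(10)^2 + 5*(10)^1 - 7 = (90000) + (-1000) + (-500) + (50) + (-7) = 88543; answer 88543
Stage 2: B1 = 88543; w = -25; f(3) = -2*(27) + 1*(-30) + 3*(-25) = -159; iterating: f(3)=-159, f(4)=255, f(5)=-588, f(6)=954, f(7)=-1731, f(8)=2652, f(9)=-4173, f(10)=5805, f(11)=-7827, f(12)=8940, f(13)=-8292, f(14)=2043; answer 2043
Stage 3: B2 = 2043; r = 2187; 2187 = 3^7; number of divisors = (7+1) = 8; answer 8
Stage 4: B3 = 8; m = -22; remainder = value at the root: -7*(-22)^4 - 2*(-22)^3 - 4*(-22)^2 + 5*(-22)^1 + 8 = (-1639792) + (21296) + (-1936) + (-110) + (8) = -1620534; answer -1620534

-1620534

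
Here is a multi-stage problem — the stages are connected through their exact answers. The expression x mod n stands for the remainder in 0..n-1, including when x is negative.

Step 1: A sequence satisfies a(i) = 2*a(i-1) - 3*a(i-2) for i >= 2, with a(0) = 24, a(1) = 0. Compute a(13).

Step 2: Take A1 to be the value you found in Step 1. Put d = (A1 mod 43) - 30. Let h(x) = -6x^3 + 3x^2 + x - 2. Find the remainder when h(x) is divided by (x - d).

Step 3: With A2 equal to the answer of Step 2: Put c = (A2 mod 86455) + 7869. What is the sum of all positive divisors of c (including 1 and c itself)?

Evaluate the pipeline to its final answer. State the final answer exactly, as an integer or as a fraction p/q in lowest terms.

57048

Step 1: a(2) = 2*(0) - 3*(24) = -72; iterating: a(2)=-72, a(3)=-144, a(4)=-72, a(5)=288, a(6)=792, a(7)=720, a(8)=-936, a(9)=-4032, a(10)=-5256, a(11)=1584, a(12)=18936, a(13)=33120; answer 33120
Step 2: A1 = 33120; d = -20; remainder = value at the root: -6*(-20)^3 + 3*(-20)^2 + 1*(-20)^1 - 2 = (48000) + (1200) + (-20) + (-2) = 49178; answer 49178
Step 3: A2 = 49178; c = 57047; 57047 is prime, so its only divisors are 1 and 57047; sigma = 1 + 57047 = 57048; answer 57048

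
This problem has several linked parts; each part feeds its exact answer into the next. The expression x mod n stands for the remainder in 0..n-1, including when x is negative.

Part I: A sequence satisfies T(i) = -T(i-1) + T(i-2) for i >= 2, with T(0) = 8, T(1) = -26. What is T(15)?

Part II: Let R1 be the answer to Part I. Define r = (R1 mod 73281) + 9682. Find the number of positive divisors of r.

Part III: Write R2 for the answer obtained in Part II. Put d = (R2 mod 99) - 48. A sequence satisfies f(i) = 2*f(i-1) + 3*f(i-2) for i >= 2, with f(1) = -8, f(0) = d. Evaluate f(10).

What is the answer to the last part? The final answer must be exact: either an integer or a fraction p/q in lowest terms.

Part I: T(2) = -1*(-26) + 1*(8) = 34; iterating: T(2)=34, T(3)=-60, T(4)=94, T(5)=-154, T(6)=248, T(7)=-402, T(8)=650, T(9)=-1052, T(10)=1702, T(11)=-2754, T(12)=4456, T(13)=-7210, T(14)=11666, T(15)=-18876; answer -18876
Part II: R1 = -18876; r = 64087; 64087 = 19 * 3373; number of divisors = (1+1) * (1+1) = 4; answer 4
Part III: R2 = 4; d = -44; f(2) = 2*(-8) + 3*(-44) = -148; iterating: f(2)=-148, f(3)=-320, f(4)=-1084, f(5)=-3128, f(6)=-9508, f(7)=-28400, f(8)=-85324, f(9)=-255848, f(10)=-767668; answer -767668

-767668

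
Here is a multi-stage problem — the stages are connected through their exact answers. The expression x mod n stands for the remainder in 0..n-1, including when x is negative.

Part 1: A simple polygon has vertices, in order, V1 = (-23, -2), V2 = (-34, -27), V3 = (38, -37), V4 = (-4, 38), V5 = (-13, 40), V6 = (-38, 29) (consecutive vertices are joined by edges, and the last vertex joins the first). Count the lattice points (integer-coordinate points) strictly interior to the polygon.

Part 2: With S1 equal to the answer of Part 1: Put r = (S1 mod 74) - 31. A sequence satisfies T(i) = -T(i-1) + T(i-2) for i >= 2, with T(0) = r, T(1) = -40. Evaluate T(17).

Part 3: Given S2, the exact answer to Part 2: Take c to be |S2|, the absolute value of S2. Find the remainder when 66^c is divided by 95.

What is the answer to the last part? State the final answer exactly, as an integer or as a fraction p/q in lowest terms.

6

Part 1: cross terms: (-23*-27 - -34*-2)=553, (-34*-37 - 38*-27)=2284, (38*38 - -4*-37)=1296, (-4*40 - -13*38)=334, (-13*29 - -38*40)=1143, (-38*-2 - -23*29)=743; twice the area = |6353| = 6353; area = 6353/2; boundary points = 1 + 2 + 3 + 1 + 1 + 1 = 9; strictly interior points = area - boundary/2 + 1 = 3173; answer 3173
Part 2: S1 = 3173; r = 34; T(2) = -1*(-40) + 1*(34) = 74; iterating: T(2)=74, T(3)=-114, T(4)=188, T(5)=-302, T(6)=490, T(7)=-792, T(8)=1282, T(9)=-2074, T(10)=3356, T(11)=-5430, T(12)=8786, T(13)=-14216, T(14)=23002, T(15)=-37218, T(16)=60220, T(17)=-97438; answer -97438
Part 3: S2 = -97438; c = 97438; squarings mod 95: 66^1=66, 66^2=81, 66^4=6, 66^8=36, 66^16=61, 66^32=16, 66^64=66, 66^128=81, 66^256=6, 66^512=36, 66^1024=61, 66^2048=16, 66^4096=66, 66^8192=81, 66^16384=6, 66^32768=36, 66^65536=61; 66^97438 = 66^2 * 66^4 * 66^8 * 66^16 * 66^128 * 66^1024 * 66^2048 * 66^4096 * 66^8192 * 66^16384 * 66^65536 = 6 (mod 95); answer 6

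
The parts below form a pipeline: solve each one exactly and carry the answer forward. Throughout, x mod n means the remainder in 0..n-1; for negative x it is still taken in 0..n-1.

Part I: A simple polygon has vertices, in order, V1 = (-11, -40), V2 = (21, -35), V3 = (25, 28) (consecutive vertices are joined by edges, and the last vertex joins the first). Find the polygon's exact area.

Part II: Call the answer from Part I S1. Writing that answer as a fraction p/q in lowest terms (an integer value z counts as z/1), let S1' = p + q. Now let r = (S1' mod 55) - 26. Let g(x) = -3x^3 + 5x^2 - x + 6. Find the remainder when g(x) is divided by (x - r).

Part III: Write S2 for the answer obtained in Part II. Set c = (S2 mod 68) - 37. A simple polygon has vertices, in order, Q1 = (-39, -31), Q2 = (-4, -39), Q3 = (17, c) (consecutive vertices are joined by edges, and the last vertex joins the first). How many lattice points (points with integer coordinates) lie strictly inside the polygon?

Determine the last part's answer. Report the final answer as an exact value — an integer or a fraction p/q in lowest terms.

Part I: cross terms: (-11*-35 - 21*-40)=1225, (21*28 - 25*-35)=1463, (25*-40 - -11*28)=-692; twice the area = |1996| = 1996; area = 998; answer 998
Part II: S1 = 998; threaded value p + q = 999; r = -17; remainder = value at the root: -3*(-17)^3 + 5*(-17)^2 - 1*(-17)^1 + 6 = (14739) + (1445) + (17) + (6) = 16207; answer 16207
Part III: S2 = 16207; c = -14; cross terms: (-39*-39 - -4*-31)=1397, (-4*-14 - 17*-39)=719, (17*-31 - -39*-14)=-1073; twice the area = |1043| = 1043; area = 1043/2; boundary points = 1 + 1 + 1 = 3; strictly interior points = area - boundary/2 + 1 = 521; answer 521

521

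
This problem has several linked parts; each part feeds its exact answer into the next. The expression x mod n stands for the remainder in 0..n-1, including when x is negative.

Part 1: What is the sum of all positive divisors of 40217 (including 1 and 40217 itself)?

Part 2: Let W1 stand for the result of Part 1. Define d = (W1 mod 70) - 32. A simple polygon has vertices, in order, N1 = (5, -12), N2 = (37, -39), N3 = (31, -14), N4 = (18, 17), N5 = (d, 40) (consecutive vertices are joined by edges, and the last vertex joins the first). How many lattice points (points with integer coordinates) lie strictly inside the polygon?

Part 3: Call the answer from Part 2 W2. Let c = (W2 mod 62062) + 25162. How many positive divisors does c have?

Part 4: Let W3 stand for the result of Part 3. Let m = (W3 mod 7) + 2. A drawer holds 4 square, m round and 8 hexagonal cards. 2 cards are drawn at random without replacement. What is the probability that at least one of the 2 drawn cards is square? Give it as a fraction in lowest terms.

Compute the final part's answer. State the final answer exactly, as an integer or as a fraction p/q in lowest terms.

22/57

Part 1: 40217 = 131 * 307; sigma = (1 + 131) * (1 + 307) = 132 * 308 = 40656; answer 40656
Part 2: W1 = 40656; d = 24; cross terms: (5*-39 - 37*-12)=249, (37*-14 - 31*-39)=691, (31*17 - 18*-14)=779, (18*40 - 24*17)=312, (24*-12 - 5*40)=-488; twice the area = |1543| = 1543; area = 1543/2; boundary points = 1 + 1 + 1 + 1 + 1 = 5; strictly interior points = area - boundary/2 + 1 = 770; answer 770
Part 3: W2 = 770; c = 25932; 25932 = 2^2 * 3 * 2161; number of divisors = (2+1) * (1+1) * (1+1) = 12; answer 12
Part 4: W3 = 12; m = 7; total draws C(19,2) = 171; complement C(15,2) = 105; favorable 171 - 105 = 66; P = 22/57; answer 22/57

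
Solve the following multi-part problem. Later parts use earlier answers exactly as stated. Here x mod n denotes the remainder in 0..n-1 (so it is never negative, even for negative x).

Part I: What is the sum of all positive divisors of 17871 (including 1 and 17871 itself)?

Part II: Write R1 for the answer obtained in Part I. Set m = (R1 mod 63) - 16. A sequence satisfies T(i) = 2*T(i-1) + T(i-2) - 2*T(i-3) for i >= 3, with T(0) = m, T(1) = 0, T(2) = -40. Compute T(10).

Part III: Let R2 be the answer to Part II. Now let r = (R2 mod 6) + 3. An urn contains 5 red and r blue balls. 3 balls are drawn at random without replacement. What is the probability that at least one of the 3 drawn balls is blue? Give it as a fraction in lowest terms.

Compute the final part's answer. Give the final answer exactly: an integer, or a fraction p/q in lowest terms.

11/12

Part I: 17871 = 3 * 7 * 23 * 37; sigma = (1 + 3) * (1 + 7) * (1 + 23) * (1 + 37) = 4 * 8 * 24 * 38 = 29184; answer 29184
Part II: R1 = 29184; m = -1; T(3) = 2*(-40) + 1*(0) - 2*(-1) = -78; iterating: T(3)=-78, T(4)=-196, T(5)=-390, T(6)=-820, T(7)=-1638, T(8)=-3316, T(9)=-6630, T(10)=-13300; answer -13300
Part III: R2 = -13300; r = 5; total draws C(10,3) = 120; complement C(5,3) = 10; favorable 120 - 10 = 110; P = 11/12; answer 11/12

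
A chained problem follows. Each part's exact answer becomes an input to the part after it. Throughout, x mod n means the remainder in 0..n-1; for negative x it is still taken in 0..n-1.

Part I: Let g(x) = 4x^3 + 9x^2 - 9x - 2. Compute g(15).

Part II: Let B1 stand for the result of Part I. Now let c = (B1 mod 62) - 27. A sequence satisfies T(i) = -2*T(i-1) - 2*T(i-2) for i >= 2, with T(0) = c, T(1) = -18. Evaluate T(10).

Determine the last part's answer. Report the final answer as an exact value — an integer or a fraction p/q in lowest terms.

Part I: 4*(15)^3 + 9*(15)^2 - 9*(15)^1 - 2 = (13500) + (2025) + (-135) + (-2) = 15388; answer 15388
Part II: B1 = 15388; c = -15; T(2) = -2*(-18) - 2*(-15) = 66; iterating: T(2)=66, T(3)=-96, T(4)=60, T(5)=72, T(6)=-264, T(7)=384, T(8)=-240, T(9)=-288, T(10)=1056; answer 1056

1056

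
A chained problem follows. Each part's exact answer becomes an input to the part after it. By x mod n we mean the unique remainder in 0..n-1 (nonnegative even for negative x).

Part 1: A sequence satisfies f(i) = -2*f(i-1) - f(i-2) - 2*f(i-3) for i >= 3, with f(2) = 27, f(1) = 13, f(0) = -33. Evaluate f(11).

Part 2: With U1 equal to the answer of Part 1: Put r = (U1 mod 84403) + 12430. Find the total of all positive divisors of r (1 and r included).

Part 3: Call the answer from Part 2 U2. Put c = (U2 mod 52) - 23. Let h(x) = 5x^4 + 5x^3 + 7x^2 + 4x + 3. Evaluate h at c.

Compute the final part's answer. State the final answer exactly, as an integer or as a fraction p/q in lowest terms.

Part 1: f(3) = -2*(27) - 1*(13) - 2*(-33) = -1; iterating: f(3)=-1, f(4)=-51, f(5)=49, f(6)=-45, f(7)=143, f(8)=-339, f(9)=625, f(10)=-1197, f(11)=2447; answer 2447
Part 2: U1 = 2447; r = 14877; 14877 = 3^3 * 19 * 29; sigma = (1 + 3 + 9 + 27) * (1 + 19) * (1 + 29) = 40 * 20 * 30 = 24000; answer 24000
Part 3: U2 = 24000; c = 5; 5*(5)^4 + 5*(5)^3 + 7*(5)^2 + 4*(5)^1 + 3 = (3125) + (625) + (175) + (20) + (3) = 3948; answer 3948

3948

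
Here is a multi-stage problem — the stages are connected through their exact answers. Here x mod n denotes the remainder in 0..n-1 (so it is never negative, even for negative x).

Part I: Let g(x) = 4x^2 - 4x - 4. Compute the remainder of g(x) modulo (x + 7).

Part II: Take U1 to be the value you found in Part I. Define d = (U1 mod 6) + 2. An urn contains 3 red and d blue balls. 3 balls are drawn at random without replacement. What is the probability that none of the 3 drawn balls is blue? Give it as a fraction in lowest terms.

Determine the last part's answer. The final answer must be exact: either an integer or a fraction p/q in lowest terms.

Part I: remainder = value at the root: 4*(-7)^2 - 4*(-7)^1 - 4 = (196) + (28) + (-4) = 220; answer 220
Part II: U1 = 220; d = 6; total draws C(9,3) = 84; favorable C(3,3) = 1; P = 1/84; answer 1/84

1/84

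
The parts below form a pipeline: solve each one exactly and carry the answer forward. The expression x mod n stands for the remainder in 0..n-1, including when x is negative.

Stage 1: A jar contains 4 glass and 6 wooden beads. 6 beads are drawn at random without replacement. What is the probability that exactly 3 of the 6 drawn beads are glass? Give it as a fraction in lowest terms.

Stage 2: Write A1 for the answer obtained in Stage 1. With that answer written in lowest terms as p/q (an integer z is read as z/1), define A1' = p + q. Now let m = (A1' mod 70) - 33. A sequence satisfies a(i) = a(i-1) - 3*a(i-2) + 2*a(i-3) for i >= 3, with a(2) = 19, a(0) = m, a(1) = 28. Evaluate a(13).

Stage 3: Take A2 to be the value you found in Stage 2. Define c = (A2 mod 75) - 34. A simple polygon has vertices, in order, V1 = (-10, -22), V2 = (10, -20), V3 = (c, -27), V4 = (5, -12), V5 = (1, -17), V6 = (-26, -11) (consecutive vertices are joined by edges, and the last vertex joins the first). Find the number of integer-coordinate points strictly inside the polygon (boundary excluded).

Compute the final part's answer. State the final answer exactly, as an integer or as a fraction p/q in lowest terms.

Stage 1: total draws C(10,6) = 210; favorable C(4,3)*C(6,3) = 80; P = 8/21; answer 8/21
Stage 2: A1 = 8/21; threaded value p + q = 29; m = -4; a(3) = 1*(19) - 3*(28) + 2*(-4) = -73; iterating: a(3)=-73, a(4)=-74, a(5)=183, a(6)=259, a(7)=-438, a(8)=-849, a(9)=983, a(10)=2654, a(11)=-1993, a(12)=-7989, a(13)=3298; answer 3298
Stage 3: A2 = 3298; c = 39; cross terms: (-10*-20 - 10*-22)=420, (10*-27 - 39*-20)=510, (39*-12 - 5*-27)=-333, (5*-17 - 1*-12)=-73, (1*-11 - -26*-17)=-453, (-26*-22 - -10*-11)=462; twice the area = |533| = 533; area = 533/2; boundary points = 2 + 1 + 1 + 1 + 3 + 1 = 9; strictly interior points = area - boundary/2 + 1 = 263; answer 263

263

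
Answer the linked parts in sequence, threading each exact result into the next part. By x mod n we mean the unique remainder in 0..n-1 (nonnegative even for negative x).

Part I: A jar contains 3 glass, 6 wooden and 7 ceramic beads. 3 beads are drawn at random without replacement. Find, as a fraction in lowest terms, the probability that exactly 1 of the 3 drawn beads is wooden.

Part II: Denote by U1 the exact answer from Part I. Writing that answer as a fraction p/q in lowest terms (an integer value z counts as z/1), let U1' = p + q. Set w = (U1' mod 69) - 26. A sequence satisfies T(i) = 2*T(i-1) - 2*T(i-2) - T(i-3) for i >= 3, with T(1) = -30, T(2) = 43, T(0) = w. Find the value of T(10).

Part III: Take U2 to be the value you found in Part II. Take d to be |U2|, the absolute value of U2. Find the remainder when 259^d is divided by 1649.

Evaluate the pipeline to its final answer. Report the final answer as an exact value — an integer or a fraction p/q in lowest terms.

851

Part I: total draws C(16,3) = 560; favorable C(6,1)*C(10,2) = 270; P = 27/56; answer 27/56
Part II: U1 = 27/56; threaded value p + q = 83; w = -12; T(3) = 2*(43) - 2*(-30) - 1*(-12) = 158; iterating: T(3)=158, T(4)=260, T(5)=161, T(6)=-356, T(7)=-1294, T(8)=-2037, T(9)=-1130, T(10)=3108; answer 3108
Part III: U2 = 3108; d = 3108; squarings mod 1649: 259^1=259, 259^2=1121, 259^4=103, 259^8=715, 259^16=35, 259^32=1225, 259^64=35, 259^128=1225, 259^256=35, 259^512=1225, 259^1024=35, 259^2048=1225; 259^3108 = 259^4 * 259^32 * 259^1024 * 259^2048 = 851 (mod 1649); answer 851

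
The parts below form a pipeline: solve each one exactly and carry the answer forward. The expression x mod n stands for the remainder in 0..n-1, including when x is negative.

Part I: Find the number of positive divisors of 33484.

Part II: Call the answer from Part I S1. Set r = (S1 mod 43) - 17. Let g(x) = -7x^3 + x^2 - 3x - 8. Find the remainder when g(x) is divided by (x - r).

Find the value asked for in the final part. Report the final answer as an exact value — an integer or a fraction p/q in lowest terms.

907

Part I: 33484 = 2^2 * 11 * 761; number of divisors = (2+1) * (1+1) * (1+1) = 12; answer 12
Part II: S1 = 12; r = -5; remainder = value at the root: -7*(-5)^3 + 1*(-5)^2 - 3*(-5)^1 - 8 = (875) + (25) + (15) + (-8) = 907; answer 907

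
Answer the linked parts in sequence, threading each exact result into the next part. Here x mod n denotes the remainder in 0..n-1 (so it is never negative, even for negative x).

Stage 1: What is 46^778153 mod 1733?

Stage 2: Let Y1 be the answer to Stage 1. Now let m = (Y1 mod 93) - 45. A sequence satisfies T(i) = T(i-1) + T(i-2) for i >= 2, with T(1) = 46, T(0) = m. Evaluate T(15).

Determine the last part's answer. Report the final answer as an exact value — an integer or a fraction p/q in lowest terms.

Stage 1: squarings mod 1733: 46^1=46, 46^2=383, 46^4=1117, 46^8=1662, 46^16=1575, 46^32=702, 46^64=632, 46^128=834, 46^256=623, 46^512=1670, 46^1024=503, 46^2048=1724, 46^4096=81, 46^8192=1362, 46^16384=734, 46^32768=1526, 46^65536=1257, 46^131072=1286, 46^262144=514, 46^524288=780; 46^778153 = 46^1 * 46^8 * 46^32 * 46^128 * 46^256 * 46^512 * 46^1024 * 46^2048 * 46^4096 * 46^16384 * 46^32768 * 46^65536 * 46^131072 * 46^524288 = 99 (mod 1733); answer 99
Stage 2: Y1 = 99; m = -39; T(2) = 1*(46) + 1*(-39) = 7; iterating: T(2)=7, T(3)=53, T(4)=60, T(5)=113, T(6)=173, T(7)=286, T(8)=459, T(9)=745, T(10)=1204, T(11)=1949, T(12)=3153, T(13)=5102, T(14)=8255, T(15)=13357; answer 13357

13357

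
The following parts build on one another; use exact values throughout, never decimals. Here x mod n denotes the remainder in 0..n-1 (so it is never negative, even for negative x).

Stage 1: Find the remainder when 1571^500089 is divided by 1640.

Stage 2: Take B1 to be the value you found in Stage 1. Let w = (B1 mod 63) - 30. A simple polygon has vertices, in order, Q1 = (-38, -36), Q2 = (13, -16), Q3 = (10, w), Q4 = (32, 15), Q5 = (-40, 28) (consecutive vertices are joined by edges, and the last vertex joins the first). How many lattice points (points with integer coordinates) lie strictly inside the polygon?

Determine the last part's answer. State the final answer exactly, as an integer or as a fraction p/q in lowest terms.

Stage 1: squarings mod 1640: 1571^1=1571, 1571^2=1481, 1571^4=681, 1571^8=1281, 1571^16=961, 1571^32=201, 1571^64=1041, 1571^128=1281, 1571^256=961, 1571^512=201, 1571^1024=1041, 1571^2048=1281, 1571^4096=961, 1571^8192=201, 1571^16384=1041, 1571^32768=1281, 1571^65536=961, 1571^131072=201, 1571^262144=1041; 1571^500089 = 1571^1 * 1571^8 * 1571^16 * 1571^32 * 1571^64 * 1571^256 * 1571^8192 * 1571^32768 * 1571^65536 * 1571^131072 * 1571^262144 = 171 (mod 1640); answer 171
Stage 2: B1 = 171; w = 15; cross terms: (-38*-16 - 13*-36)=1076, (13*15 - 10*-16)=355, (10*15 - 32*15)=-330, (32*28 - -40*15)=1496, (-40*-36 - -38*28)=2504; twice the area = |5101| = 5101; area = 5101/2; boundary points = 1 + 1 + 22 + 1 + 2 = 27; strictly interior points = area - boundary/2 + 1 = 2538; answer 2538

2538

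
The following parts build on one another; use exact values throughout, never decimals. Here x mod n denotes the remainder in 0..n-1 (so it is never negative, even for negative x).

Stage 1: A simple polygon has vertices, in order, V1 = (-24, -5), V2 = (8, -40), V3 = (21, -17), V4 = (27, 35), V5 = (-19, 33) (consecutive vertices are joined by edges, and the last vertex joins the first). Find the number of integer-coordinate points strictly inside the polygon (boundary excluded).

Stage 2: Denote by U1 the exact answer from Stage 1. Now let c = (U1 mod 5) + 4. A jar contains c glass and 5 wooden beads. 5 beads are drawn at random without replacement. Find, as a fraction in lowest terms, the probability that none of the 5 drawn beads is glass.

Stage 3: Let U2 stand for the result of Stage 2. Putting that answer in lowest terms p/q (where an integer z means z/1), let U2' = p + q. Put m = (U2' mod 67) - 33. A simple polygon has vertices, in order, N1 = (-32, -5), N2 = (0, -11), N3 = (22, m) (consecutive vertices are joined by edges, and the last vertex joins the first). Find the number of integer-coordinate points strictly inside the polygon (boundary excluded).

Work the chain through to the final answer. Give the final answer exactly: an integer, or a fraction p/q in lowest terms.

608

Stage 1: cross terms: (-24*-40 - 8*-5)=1000, (8*-17 - 21*-40)=704, (21*35 - 27*-17)=1194, (27*33 - -19*35)=1556, (-19*-5 - -24*33)=887; twice the area = |5341| = 5341; area = 5341/2; boundary points = 1 + 1 + 2 + 2 + 1 = 7; strictly interior points = area - boundary/2 + 1 = 2668; answer 2668
Stage 2: U1 = 2668; c = 7; total draws C(12,5) = 792; favorable C(5,5) = 1; P = 1/792; answer 1/792
Stage 3: U2 = 1/792; threaded value p + q = 793; m = 23; cross terms: (-32*-11 - 0*-5)=352, (0*23 - 22*-11)=242, (22*-5 - -32*23)=626; twice the area = |1220| = 1220; area = 610; boundary points = 2 + 2 + 2 = 6; strictly interior points = area - boundary/2 + 1 = 608; answer 608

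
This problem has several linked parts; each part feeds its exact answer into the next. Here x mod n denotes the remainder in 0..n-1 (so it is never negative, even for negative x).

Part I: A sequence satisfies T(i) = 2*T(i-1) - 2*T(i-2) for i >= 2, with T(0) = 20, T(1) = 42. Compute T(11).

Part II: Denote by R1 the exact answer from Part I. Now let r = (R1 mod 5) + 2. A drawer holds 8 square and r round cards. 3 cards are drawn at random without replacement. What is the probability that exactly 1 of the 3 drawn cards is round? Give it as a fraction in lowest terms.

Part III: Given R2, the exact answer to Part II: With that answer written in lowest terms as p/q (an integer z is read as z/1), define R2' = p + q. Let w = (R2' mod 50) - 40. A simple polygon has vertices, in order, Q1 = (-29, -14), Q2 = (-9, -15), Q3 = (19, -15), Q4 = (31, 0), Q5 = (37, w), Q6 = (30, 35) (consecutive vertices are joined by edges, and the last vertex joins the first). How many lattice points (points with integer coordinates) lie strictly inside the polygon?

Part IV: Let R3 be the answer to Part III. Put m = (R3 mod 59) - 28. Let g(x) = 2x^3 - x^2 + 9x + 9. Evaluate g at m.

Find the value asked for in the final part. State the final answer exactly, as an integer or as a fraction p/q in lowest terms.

Part I: T(2) = 2*(42) - 2*(20) = 44; iterating: T(2)=44, T(3)=4, T(4)=-80, T(5)=-168, T(6)=-176, T(7)=-16, T(8)=320, T(9)=672, T(10)=704, T(11)=64; answer 64
Part II: R1 = 64; r = 6; total draws C(14,3) = 364; favorable C(6,1)*C(8,2) = 168; P = 6/13; answer 6/13
Part III: R2 = 6/13; threaded value p + q = 19; w = -21; cross terms: (-29*-15 - -9*-14)=309, (-9*-15 - 19*-15)=420, (19*0 - 31*-15)=465, (31*-21 - 37*0)=-651, (37*35 - 30*-21)=1925, (30*-14 - -29*35)=595; twice the area = |3063| = 3063; area = 3063/2; boundary points = 1 + 28 + 3 + 3 + 7 + 1 = 43; strictly interior points = area - boundary/2 + 1 = 1511; answer 1511
Part IV: R3 = 1511; m = 8; 2*(8)^3 - 1*(8)^2 + 9*(8)^1 + 9 = (1024) + (-64) + (72) + (9) = 1041; answer 1041

1041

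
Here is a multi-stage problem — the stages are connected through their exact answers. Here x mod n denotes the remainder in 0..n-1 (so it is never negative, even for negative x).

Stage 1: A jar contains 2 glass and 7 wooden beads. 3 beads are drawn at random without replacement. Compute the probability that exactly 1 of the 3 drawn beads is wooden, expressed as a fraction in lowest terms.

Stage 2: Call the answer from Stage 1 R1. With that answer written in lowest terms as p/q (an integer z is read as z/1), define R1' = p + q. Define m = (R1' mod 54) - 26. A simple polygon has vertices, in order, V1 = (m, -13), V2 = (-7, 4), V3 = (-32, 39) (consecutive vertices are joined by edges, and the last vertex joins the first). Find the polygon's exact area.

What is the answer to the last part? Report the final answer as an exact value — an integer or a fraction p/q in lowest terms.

635/2

Stage 1: total draws C(9,3) = 84; favorable C(7,1)*C(2,2) = 7; P = 1/12; answer 1/12
Stage 2: R1 = 1/12; threaded value p + q = 13; m = -13; cross terms: (-13*4 - -7*-13)=-143, (-7*39 - -32*4)=-145, (-32*-13 - -13*39)=923; twice the area = |635| = 635; area = 635/2; answer 635/2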